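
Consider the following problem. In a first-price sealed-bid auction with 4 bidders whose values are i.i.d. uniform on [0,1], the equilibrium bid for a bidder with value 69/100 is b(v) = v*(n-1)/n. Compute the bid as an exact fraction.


Step 1: The symmetric BNE bidding function is b(v) = v * (n-1) / n
Step 2: Substitute v = 69/100 and n = 4
Step 3: b = 69/100 * 3/4
Step 4: b = 207/400

207/400


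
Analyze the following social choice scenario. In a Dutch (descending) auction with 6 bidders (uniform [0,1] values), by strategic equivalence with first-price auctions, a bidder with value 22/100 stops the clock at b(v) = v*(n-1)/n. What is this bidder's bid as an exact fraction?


Step 1: Dutch auctions are strategically equivalent to first-price auctions
Step 2: The equilibrium bid is b(v) = v*(n-1)/n
Step 3: b = 11/50 * 5/6
Step 4: b = 11/60

11/60


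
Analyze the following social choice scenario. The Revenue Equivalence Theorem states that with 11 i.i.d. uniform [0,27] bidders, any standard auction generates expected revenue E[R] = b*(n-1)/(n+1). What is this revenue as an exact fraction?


Step 1: By Revenue Equivalence, expected revenue = b*(n-1)/(n+1)
Step 2: Substituting n = 11, b = 27
Step 3: Revenue = 27*(11-1)/(11+1) = 27*10/12
Step 4: Revenue = 270/12 = 45/2

45/2


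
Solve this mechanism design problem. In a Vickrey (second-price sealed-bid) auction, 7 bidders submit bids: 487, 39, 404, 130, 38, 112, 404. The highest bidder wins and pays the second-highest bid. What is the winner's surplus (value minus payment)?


Step 1: Sort bids in descending order: 487, 404, 404, 130, 112, 39, 38
Step 2: The winning bid is the highest: 487
Step 3: The payment equals the second-highest bid: 404
Step 4: Surplus = winner's bid - payment = 487 - 404 = 83

83


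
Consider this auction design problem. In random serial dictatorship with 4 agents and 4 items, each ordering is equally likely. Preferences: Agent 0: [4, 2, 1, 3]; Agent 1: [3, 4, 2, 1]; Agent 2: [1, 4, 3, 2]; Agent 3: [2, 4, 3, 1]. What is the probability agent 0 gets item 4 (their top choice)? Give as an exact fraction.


Step 1: Agent 0 wants item 4
Step 2: There are 24 possible orderings of agents
Step 3: In 24 orderings, agent 0 gets item 4
Step 4: Probability = 24/24 = 1

1


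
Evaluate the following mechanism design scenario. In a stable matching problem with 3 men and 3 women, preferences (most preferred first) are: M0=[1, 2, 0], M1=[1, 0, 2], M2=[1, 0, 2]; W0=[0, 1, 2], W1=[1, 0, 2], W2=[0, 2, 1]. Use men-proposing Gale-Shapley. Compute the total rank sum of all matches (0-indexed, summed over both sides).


Step 1: Run Gale-Shapley (men propose, women hold best offer):
  M0 proposes to W1; she accepts
  M1 proposes to W1; she switches from M0
  M2 proposes to W1; rejected
  M2 proposes to W0; she accepts
  M0 proposes to W2; she accepts
Step 2: Final matching: W0-M2, W1-M1, W2-M0
Step 3: 0-indexed ranks (man's rank of his match, then woman's): 1 + 2 + 0 + 0 + 1 + 0
Step 4: Total rank sum = 4

4


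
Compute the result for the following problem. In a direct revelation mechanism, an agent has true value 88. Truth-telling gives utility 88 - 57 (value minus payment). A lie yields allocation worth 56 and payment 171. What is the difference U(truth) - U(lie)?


Step 1: U(truth) = value - payment = 88 - 57 = 31
Step 2: U(lie) = allocation - payment = 56 - 171 = -115
Step 3: IC gap = 31 - (-115) = 146

146


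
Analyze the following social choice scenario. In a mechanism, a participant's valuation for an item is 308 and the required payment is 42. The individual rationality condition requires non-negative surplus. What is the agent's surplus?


Step 1: Surplus = value - payment = 308 - 42 = 266
Step 2: IR is satisfied (surplus >= 0)

266


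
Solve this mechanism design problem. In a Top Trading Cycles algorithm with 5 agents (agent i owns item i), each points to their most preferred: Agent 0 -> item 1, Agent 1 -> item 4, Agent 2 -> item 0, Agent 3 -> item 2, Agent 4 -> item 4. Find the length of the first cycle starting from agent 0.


Step 1: Trace the pointer graph from agent 0: 0 -> 1 -> 4 -> 4
Step 2: A cycle is detected when we revisit agent 4
Step 3: The cycle is: 4 -> 4
Step 4: Cycle length = 1

1


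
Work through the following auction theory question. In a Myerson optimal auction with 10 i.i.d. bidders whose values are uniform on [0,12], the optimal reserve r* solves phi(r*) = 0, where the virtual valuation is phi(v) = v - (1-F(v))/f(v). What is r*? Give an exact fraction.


Step 1: For U[0,12], F(v) = v/12 and f(v) = 1/12
Step 2: phi(v) = v - (1 - v/12)/(1/12) = v - (12 - v) = 2v - 12
Step 3: Set phi(r*) = 0: 2r* - 12 = 0
Step 4: r* = 12/2 = 6 (the number of bidders n = 10 does not enter)

6


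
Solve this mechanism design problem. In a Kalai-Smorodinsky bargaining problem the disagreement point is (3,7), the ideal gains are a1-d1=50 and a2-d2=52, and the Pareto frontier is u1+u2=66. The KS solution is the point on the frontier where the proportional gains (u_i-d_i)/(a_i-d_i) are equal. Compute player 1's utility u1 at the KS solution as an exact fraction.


Step 1: At the KS point, (u1-d1)/r1 = (u2-d2)/r2 = t and u1+u2 = 66
Step 2: u1 = d1 + r1*t and u2 = d2 + r2*t, so (d1 + r1*t) + (d2 + r2*t) = 66
Step 3: t = (66 - 3 - 7)/(50 + 52) = 56/102 = 28/51
Step 4: u1 = d1 + r1*t = 3 + 50 * 28/51 = 1553/51
Step 5: (Check: u2 = d2 + r2*t = 1813/51; u1+u2 = 1553/51 + 1813/51 = 66, on the frontier.)

1553/51


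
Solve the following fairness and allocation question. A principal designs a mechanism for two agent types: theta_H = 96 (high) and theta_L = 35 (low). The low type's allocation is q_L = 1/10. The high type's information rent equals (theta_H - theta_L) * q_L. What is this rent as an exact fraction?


Step 1: theta_H - theta_L = 96 - 35 = 61
Step 2: Information rent = (theta_H - theta_L) * q_L
Step 3: = 61 * 1/10
Step 4: = 61/10

61/10


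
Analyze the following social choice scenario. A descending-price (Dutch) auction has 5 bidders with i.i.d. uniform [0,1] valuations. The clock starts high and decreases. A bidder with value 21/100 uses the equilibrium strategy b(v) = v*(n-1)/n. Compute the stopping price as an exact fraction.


Step 1: Dutch auctions are strategically equivalent to first-price auctions
Step 2: The equilibrium bid is b(v) = v*(n-1)/n
Step 3: b = 21/100 * 4/5
Step 4: b = 21/125

21/125


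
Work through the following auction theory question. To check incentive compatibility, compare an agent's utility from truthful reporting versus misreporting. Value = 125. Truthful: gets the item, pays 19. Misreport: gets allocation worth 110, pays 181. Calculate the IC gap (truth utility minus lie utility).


Step 1: U(truth) = value - payment = 125 - 19 = 106
Step 2: U(lie) = allocation - payment = 110 - 181 = -71
Step 3: IC gap = 106 - (-71) = 177

177


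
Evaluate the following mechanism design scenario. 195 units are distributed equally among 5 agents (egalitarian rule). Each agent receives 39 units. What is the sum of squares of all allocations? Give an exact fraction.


Step 1: Each agent's share = 195/5 = 39
Step 2: Square of each share = (39)^2 = 1521
Step 3: Sum of squares = 5 * 1521 = 7605

7605


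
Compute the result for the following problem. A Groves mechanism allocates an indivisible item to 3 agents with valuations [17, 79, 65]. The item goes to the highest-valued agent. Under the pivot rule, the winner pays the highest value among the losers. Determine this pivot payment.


Step 1: The efficient winner is agent 1 with value 79
Step 2: Other agents' values: [17, 65]
Step 3: Pivot payment = max(others) = 65
Step 4: The winner pays 65

65


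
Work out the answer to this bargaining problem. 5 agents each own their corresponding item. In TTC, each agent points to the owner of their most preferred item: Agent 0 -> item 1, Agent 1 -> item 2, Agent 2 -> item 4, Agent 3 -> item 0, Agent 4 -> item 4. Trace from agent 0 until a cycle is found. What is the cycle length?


Step 1: Trace the pointer graph from agent 0: 0 -> 1 -> 2 -> 4 -> 4
Step 2: A cycle is detected when we revisit agent 4
Step 3: The cycle is: 4 -> 4
Step 4: Cycle length = 1

1


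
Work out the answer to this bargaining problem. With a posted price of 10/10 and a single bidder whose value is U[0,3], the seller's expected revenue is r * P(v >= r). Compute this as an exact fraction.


Step 1: Posted price r = 1, value support [0,3]
Step 2: P(v >= r) = (3 - 1)/3 = 2/3
Step 3: Expected revenue = r * P(v >= r) = 1 * 2/3
Step 4: Revenue = 2/3

2/3


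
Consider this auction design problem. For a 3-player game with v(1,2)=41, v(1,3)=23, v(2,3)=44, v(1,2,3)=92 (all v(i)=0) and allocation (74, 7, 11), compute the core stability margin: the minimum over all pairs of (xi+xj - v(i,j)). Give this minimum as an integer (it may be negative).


Step 1: Slack for coalition (1,2): x1+x2 - v12 = 81 - 41 = 40
Step 2: Slack for coalition (1,3): x1+x3 - v13 = 85 - 23 = 62
Step 3: Slack for coalition (2,3): x2+x3 - v23 = 18 - 44 = -26
Step 4: Minimum slack = min(40, 62, -26) = -26, attained by (2,3); coalition (2,3) can block (slack < 0), so the allocation is not in the core

-26


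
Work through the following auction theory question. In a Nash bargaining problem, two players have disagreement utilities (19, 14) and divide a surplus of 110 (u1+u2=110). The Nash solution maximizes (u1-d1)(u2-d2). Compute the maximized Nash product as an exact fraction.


Step 1: The Nash solution splits surplus symmetrically above the disagreement point
Step 2: u1 = (total + d1 - d2)/2 = (110 + 19 - 14)/2 = 115/2
Step 3: u2 = (total - d1 + d2)/2 = (110 - 19 + 14)/2 = 105/2
Step 4: Nash product = (115/2 - 19) * (105/2 - 14)
Step 5: = 77/2 * 77/2 = 5929/4

5929/4


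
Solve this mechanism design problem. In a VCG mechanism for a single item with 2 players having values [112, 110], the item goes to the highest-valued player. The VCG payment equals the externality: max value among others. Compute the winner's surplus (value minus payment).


Step 1: The winner is the agent with the highest value: agent 0 with value 112
Step 2: Values of other agents: [110]
Step 3: VCG payment = max of others' values = 110
Step 4: Surplus = 112 - 110 = 2

2


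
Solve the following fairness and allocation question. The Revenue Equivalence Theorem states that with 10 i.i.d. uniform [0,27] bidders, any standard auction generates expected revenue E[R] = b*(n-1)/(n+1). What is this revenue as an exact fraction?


Step 1: By Revenue Equivalence, expected revenue = b*(n-1)/(n+1)
Step 2: Substituting n = 10, b = 27
Step 3: Revenue = 27*(10-1)/(10+1) = 27*9/11
Step 4: Revenue = 243/11

243/11


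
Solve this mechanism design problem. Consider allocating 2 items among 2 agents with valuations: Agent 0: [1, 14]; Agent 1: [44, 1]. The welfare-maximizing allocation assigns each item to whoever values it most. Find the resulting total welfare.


Step 1: For each item, find the maximum value among all agents.
Step 2: Item 0 -> Agent 1 (value 44)
Step 3: Item 1 -> Agent 0 (value 14)
Step 4: Total welfare = 44 + 14 = 58

58


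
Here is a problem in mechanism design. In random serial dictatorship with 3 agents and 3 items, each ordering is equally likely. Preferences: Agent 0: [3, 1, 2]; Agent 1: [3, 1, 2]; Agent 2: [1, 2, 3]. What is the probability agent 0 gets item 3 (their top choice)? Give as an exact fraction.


Step 1: Agent 0 wants item 3
Step 2: There are 6 possible orderings of agents
Step 3: In 3 orderings, agent 0 gets item 3
Step 4: Probability = 3/6 = 1/2

1/2


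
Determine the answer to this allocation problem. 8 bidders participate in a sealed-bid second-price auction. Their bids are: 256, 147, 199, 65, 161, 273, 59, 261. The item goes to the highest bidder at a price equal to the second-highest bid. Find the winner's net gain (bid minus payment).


Step 1: Sort bids in descending order: 273, 261, 256, 199, 161, 147, 65, 59
Step 2: The winning bid is the highest: 273
Step 3: The payment equals the second-highest bid: 261
Step 4: Surplus = winner's bid - payment = 273 - 261 = 12

12


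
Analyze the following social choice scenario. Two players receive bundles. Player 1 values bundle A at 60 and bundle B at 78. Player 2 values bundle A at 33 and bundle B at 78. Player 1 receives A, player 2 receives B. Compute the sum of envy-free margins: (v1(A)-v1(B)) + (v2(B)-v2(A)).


Step 1: Player 1's margin = v1(A) - v1(B) = 60 - 78 = -18
Step 2: Player 2's margin = v2(B) - v2(A) = 78 - 33 = 45
Step 3: Total margin = -18 + 45 = 27

27


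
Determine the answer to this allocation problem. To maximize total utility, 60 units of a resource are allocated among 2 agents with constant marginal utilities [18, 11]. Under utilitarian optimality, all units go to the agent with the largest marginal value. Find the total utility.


Step 1: The marginal utilities are [18, 11]
Step 2: The highest marginal utility is 18
Step 3: All 60 units go to that agent
Step 4: Total utility = 18 * 60 = 1080

1080


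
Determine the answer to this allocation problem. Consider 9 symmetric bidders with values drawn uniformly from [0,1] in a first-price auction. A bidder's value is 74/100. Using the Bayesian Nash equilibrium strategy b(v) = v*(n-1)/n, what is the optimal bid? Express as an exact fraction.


Step 1: The symmetric BNE bidding function is b(v) = v * (n-1) / n
Step 2: Substitute v = 37/50 and n = 9
Step 3: b = 37/50 * 8/9
Step 4: b = 148/225

148/225


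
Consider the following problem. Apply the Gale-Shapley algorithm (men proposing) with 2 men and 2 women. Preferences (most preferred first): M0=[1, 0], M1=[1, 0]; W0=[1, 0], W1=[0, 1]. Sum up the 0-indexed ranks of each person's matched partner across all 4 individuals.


Step 1: Run Gale-Shapley (men propose, women hold best offer):
  M0 proposes to W1; she accepts
  M1 proposes to W1; rejected
  M1 proposes to W0; she accepts
Step 2: Final matching: W0-M1, W1-M0
Step 3: 0-indexed ranks (man's rank of his match, then woman's): 1 + 0 + 0 + 0
Step 4: Total rank sum = 1

1


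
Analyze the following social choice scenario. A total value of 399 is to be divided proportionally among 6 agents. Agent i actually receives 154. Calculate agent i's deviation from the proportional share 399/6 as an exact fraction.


Step 1: Proportional share = 399/6 = 133/2
Step 2: Agent's actual allocation = 154
Step 3: Excess = 154 - 133/2 = 175/2

175/2


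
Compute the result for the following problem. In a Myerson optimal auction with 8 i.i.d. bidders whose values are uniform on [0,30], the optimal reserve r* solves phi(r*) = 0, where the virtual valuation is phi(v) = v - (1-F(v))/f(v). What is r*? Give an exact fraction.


Step 1: For U[0,30], F(v) = v/30 and f(v) = 1/30
Step 2: phi(v) = v - (1 - v/30)/(1/30) = v - (30 - v) = 2v - 30
Step 3: Set phi(r*) = 0: 2r* - 30 = 0
Step 4: r* = 30/2 = 15 (the number of bidders n = 8 does not enter)

15


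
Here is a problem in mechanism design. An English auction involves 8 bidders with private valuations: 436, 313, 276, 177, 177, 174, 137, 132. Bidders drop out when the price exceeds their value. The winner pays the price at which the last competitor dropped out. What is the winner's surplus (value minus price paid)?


Step 1: Identify the highest value: 436
Step 2: Identify the second-highest value: 313
Step 3: The final price = second-highest value = 313
Step 4: Surplus = 436 - 313 = 123

123


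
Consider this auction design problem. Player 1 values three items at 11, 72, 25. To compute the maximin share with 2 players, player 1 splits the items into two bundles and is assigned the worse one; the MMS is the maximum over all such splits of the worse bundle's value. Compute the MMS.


Step 1: Item values = 11, 72, 25
Step 2: Enumerate all 2-bundle partitions and take the smaller bundle:
  Partition 1: {11} vs {72,25} -> bundles 11, 97; min = 11
  Partition 2: {72} vs {11,25} -> bundles 72, 36; min = 36
  Partition 3: {25} vs {11,72} -> bundles 25, 83; min = 25
Step 3: MMS = max(11, 36, 25) = 36

36


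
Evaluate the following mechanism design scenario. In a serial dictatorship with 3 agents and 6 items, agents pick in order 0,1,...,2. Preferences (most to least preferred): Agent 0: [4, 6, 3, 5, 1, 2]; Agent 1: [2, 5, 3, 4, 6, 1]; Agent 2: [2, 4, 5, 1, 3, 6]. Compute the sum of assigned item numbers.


Step 1: Agent 0 picks item 4
Step 2: Agent 1 picks item 2
Step 3: Agent 2 picks item 5
Step 4: Sum = 4 + 2 + 5 = 11

11


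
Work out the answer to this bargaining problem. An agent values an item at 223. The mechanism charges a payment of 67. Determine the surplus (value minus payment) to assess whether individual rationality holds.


Step 1: Surplus = value - payment = 223 - 67 = 156
Step 2: IR is satisfied (surplus >= 0)

156


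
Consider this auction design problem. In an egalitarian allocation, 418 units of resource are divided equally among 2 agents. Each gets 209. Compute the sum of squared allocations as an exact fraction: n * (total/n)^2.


Step 1: Each agent's share = 418/2 = 209
Step 2: Square of each share = (209)^2 = 43681
Step 3: Sum of squares = 2 * 43681 = 87362

87362


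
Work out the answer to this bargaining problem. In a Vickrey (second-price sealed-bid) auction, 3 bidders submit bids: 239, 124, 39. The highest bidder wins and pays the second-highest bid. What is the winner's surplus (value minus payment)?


Step 1: Sort bids in descending order: 239, 124, 39
Step 2: The winning bid is the highest: 239
Step 3: The payment equals the second-highest bid: 124
Step 4: Surplus = winner's bid - payment = 239 - 124 = 115

115


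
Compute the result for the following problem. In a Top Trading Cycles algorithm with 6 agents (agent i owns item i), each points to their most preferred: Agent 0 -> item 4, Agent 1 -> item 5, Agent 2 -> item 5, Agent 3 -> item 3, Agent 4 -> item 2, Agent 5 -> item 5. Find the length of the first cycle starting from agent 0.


Step 1: Trace the pointer graph from agent 0: 0 -> 4 -> 2 -> 5 -> 5
Step 2: A cycle is detected when we revisit agent 5
Step 3: The cycle is: 5 -> 5
Step 4: Cycle length = 1

1


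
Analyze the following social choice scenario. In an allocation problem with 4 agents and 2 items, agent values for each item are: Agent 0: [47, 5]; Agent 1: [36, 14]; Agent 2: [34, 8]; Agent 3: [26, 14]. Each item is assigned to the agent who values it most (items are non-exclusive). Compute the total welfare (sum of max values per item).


Step 1: For each item, find the maximum value among all agents.
Step 2: Item 0 -> Agent 0 (value 47)
Step 3: Item 1 -> Agent 1 (value 14)
Step 4: Total welfare = 47 + 14 = 61

61


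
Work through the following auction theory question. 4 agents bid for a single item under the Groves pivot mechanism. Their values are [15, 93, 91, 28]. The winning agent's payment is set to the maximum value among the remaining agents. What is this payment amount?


Step 1: The efficient winner is agent 1 with value 93
Step 2: Other agents' values: [15, 91, 28]
Step 3: Pivot payment = max(others) = 91
Step 4: The winner pays 91

91


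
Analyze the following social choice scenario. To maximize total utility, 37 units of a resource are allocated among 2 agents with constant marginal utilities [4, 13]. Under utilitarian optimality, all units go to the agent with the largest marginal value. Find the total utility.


Step 1: The marginal utilities are [4, 13]
Step 2: The highest marginal utility is 13
Step 3: All 37 units go to that agent
Step 4: Total utility = 13 * 37 = 481

481


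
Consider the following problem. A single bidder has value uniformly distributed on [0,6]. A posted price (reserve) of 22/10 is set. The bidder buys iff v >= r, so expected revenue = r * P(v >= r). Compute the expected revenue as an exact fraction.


Step 1: Posted price r = 11/5, value support [0,6]
Step 2: P(v >= r) = (6 - 11/5)/6 = 19/30
Step 3: Expected revenue = r * P(v >= r) = 11/5 * 19/30
Step 4: Revenue = 209/150

209/150


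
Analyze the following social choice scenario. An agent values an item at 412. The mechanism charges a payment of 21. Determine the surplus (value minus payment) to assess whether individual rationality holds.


Step 1: Surplus = value - payment = 412 - 21 = 391
Step 2: IR is satisfied (surplus >= 0)

391


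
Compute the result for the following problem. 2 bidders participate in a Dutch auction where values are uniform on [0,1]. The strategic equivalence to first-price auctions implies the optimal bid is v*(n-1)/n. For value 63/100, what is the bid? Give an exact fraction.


Step 1: Dutch auctions are strategically equivalent to first-price auctions
Step 2: The equilibrium bid is b(v) = v*(n-1)/n
Step 3: b = 63/100 * 1/2
Step 4: b = 63/200

63/200


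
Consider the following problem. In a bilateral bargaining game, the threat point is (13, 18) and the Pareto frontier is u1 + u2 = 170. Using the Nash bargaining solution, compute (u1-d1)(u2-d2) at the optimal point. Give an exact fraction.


Step 1: The Nash solution splits surplus symmetrically above the disagreement point
Step 2: u1 = (total + d1 - d2)/2 = (170 + 13 - 18)/2 = 165/2
Step 3: u2 = (total - d1 + d2)/2 = (170 - 13 + 18)/2 = 175/2
Step 4: Nash product = (165/2 - 13) * (175/2 - 18)
Step 5: = 139/2 * 139/2 = 19321/4

19321/4


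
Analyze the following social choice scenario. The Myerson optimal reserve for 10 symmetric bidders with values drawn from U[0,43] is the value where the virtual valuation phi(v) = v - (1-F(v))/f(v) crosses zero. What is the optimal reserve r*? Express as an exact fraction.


Step 1: For U[0,43], F(v) = v/43 and f(v) = 1/43
Step 2: phi(v) = v - (1 - v/43)/(1/43) = v - (43 - v) = 2v - 43
Step 3: Set phi(r*) = 0: 2r* - 43 = 0
Step 4: r* = 43/2 (the number of bidders n = 10 does not enter)

43/2


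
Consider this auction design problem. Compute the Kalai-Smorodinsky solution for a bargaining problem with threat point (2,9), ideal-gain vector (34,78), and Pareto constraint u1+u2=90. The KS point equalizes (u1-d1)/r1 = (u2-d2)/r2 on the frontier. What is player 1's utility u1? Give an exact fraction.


Step 1: At the KS point, (u1-d1)/r1 = (u2-d2)/r2 = t and u1+u2 = 90
Step 2: u1 = d1 + r1*t and u2 = d2 + r2*t, so (d1 + r1*t) + (d2 + r2*t) = 90
Step 3: t = (90 - 2 - 9)/(34 + 78) = 79/112
Step 4: u1 = d1 + r1*t = 2 + 34 * 79/112 = 1455/56
Step 5: (Check: u2 = d2 + r2*t = 3585/56; u1+u2 = 1455/56 + 3585/56 = 90, on the frontier.)

1455/56


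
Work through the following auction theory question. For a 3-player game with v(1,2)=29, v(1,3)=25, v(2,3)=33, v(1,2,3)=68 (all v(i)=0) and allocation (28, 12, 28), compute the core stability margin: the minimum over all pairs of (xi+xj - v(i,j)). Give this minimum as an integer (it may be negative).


Step 1: Slack for coalition (1,2): x1+x2 - v12 = 40 - 29 = 11
Step 2: Slack for coalition (1,3): x1+x3 - v13 = 56 - 25 = 31
Step 3: Slack for coalition (2,3): x2+x3 - v23 = 40 - 33 = 7
Step 4: Minimum slack = min(11, 31, 7) = 7, attained by (2,3); no pair can gain by deviating, so the allocation is in the core

7


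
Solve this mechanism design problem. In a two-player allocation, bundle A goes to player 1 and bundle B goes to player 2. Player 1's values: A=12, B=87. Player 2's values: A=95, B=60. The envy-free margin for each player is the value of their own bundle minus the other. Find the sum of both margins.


Step 1: Player 1's margin = v1(A) - v1(B) = 12 - 87 = -75
Step 2: Player 2's margin = v2(B) - v2(A) = 60 - 95 = -35
Step 3: Total margin = -75 + -35 = -110

-110


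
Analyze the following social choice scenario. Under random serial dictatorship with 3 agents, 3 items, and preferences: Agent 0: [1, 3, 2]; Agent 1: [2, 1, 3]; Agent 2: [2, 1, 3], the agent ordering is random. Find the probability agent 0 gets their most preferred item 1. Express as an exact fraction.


Step 1: Agent 0 wants item 1
Step 2: There are 6 possible orderings of agents
Step 3: In 4 orderings, agent 0 gets item 1
Step 4: Probability = 4/6 = 2/3

2/3


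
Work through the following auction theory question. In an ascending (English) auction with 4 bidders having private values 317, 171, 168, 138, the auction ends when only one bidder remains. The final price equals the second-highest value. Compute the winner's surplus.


Step 1: Identify the highest value: 317
Step 2: Identify the second-highest value: 171
Step 3: The final price = second-highest value = 171
Step 4: Surplus = 317 - 171 = 146

146


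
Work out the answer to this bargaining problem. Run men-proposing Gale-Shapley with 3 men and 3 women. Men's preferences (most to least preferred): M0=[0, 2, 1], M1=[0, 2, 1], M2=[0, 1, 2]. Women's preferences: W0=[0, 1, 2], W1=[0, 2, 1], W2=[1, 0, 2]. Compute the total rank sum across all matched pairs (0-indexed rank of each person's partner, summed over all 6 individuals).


Step 1: Run Gale-Shapley (men propose, women hold best offer):
  M0 proposes to W0; she accepts
  M1 proposes to W0; rejected
  M1 proposes to W2; she accepts
  M2 proposes to W0; rejected
  M2 proposes to W1; she accepts
Step 2: Final matching: W0-M0, W1-M2, W2-M1
Step 3: 0-indexed ranks (man's rank of his match, then woman's): 0 + 0 + 1 + 1 + 1 + 0
Step 4: Total rank sum = 3

3


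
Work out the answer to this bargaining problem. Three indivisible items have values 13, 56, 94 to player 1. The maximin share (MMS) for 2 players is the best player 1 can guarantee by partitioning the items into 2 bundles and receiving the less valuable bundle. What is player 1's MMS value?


Step 1: Item values = 13, 56, 94
Step 2: Enumerate all 2-bundle partitions and take the smaller bundle:
  Partition 1: {13} vs {56,94} -> bundles 13, 150; min = 13
  Partition 2: {56} vs {13,94} -> bundles 56, 107; min = 56
  Partition 3: {94} vs {13,56} -> bundles 94, 69; min = 69
Step 3: MMS = max(13, 56, 69) = 69

69


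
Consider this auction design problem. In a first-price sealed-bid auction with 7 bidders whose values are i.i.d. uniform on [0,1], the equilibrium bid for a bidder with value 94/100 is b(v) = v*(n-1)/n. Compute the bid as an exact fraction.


Step 1: The symmetric BNE bidding function is b(v) = v * (n-1) / n
Step 2: Substitute v = 47/50 and n = 7
Step 3: b = 47/50 * 6/7
Step 4: b = 141/175

141/175


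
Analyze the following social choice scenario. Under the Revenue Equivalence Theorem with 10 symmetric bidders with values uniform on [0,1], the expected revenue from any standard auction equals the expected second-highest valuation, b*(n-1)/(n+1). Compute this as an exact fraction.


Step 1: By Revenue Equivalence, expected revenue = b*(n-1)/(n+1)
Step 2: Substituting n = 10, b = 1
Step 3: Revenue = 1*(10-1)/(10+1) = 1*9/11
Step 4: Revenue = 9/11

9/11


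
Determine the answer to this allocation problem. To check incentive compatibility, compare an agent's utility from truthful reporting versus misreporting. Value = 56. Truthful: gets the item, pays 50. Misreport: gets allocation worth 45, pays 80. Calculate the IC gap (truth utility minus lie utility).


Step 1: U(truth) = value - payment = 56 - 50 = 6
Step 2: U(lie) = allocation - payment = 45 - 80 = -35
Step 3: IC gap = 6 - (-35) = 41

41


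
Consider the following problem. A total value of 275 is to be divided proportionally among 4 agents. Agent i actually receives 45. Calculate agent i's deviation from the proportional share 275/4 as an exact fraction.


Step 1: Proportional share = 275/4
Step 2: Agent's actual allocation = 45
Step 3: Excess = 45 - 275/4 = -95/4

-95/4


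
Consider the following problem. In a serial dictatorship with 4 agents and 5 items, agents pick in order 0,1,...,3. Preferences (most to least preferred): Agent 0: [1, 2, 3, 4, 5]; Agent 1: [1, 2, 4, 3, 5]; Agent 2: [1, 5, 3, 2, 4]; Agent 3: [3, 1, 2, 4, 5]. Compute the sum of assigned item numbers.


Step 1: Agent 0 picks item 1
Step 2: Agent 1 picks item 2
Step 3: Agent 2 picks item 5
Step 4: Agent 3 picks item 3
Step 5: Sum = 1 + 2 + 5 + 3 = 11

11


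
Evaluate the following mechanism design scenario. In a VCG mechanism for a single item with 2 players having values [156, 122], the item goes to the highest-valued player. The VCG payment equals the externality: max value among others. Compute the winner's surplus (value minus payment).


Step 1: The winner is the agent with the highest value: agent 0 with value 156
Step 2: Values of other agents: [122]
Step 3: VCG payment = max of others' values = 122
Step 4: Surplus = 156 - 122 = 34

34


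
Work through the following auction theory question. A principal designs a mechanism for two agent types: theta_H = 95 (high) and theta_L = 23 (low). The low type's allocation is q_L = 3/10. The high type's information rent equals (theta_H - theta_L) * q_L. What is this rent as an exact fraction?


Step 1: theta_H - theta_L = 95 - 23 = 72
Step 2: Information rent = (theta_H - theta_L) * q_L
Step 3: = 72 * 3/10
Step 4: = 108/5

108/5


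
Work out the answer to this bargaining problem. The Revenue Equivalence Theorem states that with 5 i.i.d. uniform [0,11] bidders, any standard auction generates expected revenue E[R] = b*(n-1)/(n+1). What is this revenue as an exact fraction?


Step 1: By Revenue Equivalence, expected revenue = b*(n-1)/(n+1)
Step 2: Substituting n = 5, b = 11
Step 3: Revenue = 11*(5-1)/(5+1) = 11*4/6
Step 4: Revenue = 44/6 = 22/3

22/3


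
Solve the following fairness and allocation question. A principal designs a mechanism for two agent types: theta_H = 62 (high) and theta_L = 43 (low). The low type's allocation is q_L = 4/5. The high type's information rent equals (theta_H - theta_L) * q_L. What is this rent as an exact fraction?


Step 1: theta_H - theta_L = 62 - 43 = 19
Step 2: Information rent = (theta_H - theta_L) * q_L
Step 3: = 19 * 4/5
Step 4: = 76/5

76/5


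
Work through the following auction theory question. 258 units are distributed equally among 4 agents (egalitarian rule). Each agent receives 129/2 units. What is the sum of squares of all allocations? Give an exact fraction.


Step 1: Each agent's share = 258/4 = 129/2
Step 2: Square of each share = (129/2)^2 = 16641/4
Step 3: Sum of squares = 4 * 16641/4 = 16641

16641


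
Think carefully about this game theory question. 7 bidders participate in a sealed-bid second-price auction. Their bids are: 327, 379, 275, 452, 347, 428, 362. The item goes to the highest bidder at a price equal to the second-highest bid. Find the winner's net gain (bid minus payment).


Step 1: Sort bids in descending order: 452, 428, 379, 362, 347, 327, 275
Step 2: The winning bid is the highest: 452
Step 3: The payment equals the second-highest bid: 428
Step 4: Surplus = winner's bid - payment = 452 - 428 = 24

24


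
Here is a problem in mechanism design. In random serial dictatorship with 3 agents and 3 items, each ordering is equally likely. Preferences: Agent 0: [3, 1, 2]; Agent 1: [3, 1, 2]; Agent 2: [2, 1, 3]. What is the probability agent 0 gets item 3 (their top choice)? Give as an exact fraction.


Step 1: Agent 0 wants item 3
Step 2: There are 6 possible orderings of agents
Step 3: In 3 orderings, agent 0 gets item 3
Step 4: Probability = 3/6 = 1/2

1/2


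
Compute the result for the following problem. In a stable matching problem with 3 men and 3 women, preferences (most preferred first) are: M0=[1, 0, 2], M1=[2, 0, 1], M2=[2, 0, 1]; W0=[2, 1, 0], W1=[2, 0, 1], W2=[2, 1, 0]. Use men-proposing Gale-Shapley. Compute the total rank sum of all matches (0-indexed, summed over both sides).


Step 1: Run Gale-Shapley (men propose, women hold best offer):
  M0 proposes to W1; she accepts
  M1 proposes to W2; she accepts
  M2 proposes to W2; she switches from M1
  M1 proposes to W0; she accepts
Step 2: Final matching: W0-M1, W1-M0, W2-M2
Step 3: 0-indexed ranks (man's rank of his match, then woman's): 1 + 1 + 0 + 1 + 0 + 0
Step 4: Total rank sum = 3

3


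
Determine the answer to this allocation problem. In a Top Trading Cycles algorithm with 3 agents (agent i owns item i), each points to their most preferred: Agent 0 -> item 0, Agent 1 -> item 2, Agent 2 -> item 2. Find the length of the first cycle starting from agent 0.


Step 1: Trace the pointer graph from agent 0: 0 -> 0
Step 2: A cycle is detected when we revisit agent 0
Step 3: The cycle is: 0 -> 0
Step 4: Cycle length = 1

1


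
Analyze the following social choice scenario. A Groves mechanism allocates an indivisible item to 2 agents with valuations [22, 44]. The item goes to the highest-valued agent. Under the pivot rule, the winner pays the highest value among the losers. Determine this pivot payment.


Step 1: The efficient winner is agent 1 with value 44
Step 2: Other agents' values: [22]
Step 3: Pivot payment = max(others) = 22
Step 4: The winner pays 22

22


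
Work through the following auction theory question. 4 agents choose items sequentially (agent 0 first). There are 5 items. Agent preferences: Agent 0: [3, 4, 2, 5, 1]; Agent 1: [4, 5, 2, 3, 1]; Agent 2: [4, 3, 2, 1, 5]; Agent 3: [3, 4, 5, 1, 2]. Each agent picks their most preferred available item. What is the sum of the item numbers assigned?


Step 1: Agent 0 picks item 3
Step 2: Agent 1 picks item 4
Step 3: Agent 2 picks item 2
Step 4: Agent 3 picks item 5
Step 5: Sum = 3 + 4 + 2 + 5 = 14

14


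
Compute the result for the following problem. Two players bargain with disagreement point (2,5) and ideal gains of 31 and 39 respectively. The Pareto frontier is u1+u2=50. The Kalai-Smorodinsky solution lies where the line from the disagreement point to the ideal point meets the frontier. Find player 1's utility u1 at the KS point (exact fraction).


Step 1: At the KS point, (u1-d1)/r1 = (u2-d2)/r2 = t and u1+u2 = 50
Step 2: u1 = d1 + r1*t and u2 = d2 + r2*t, so (d1 + r1*t) + (d2 + r2*t) = 50
Step 3: t = (50 - 2 - 5)/(31 + 39) = 43/70
Step 4: u1 = d1 + r1*t = 2 + 31 * 43/70 = 1473/70
Step 5: (Check: u2 = d2 + r2*t = 2027/70; u1+u2 = 1473/70 + 2027/70 = 50, on the frontier.)

1473/70


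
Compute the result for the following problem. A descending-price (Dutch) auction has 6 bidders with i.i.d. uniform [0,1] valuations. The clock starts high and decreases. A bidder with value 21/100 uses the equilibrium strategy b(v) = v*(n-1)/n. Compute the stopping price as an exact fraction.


Step 1: Dutch auctions are strategically equivalent to first-price auctions
Step 2: The equilibrium bid is b(v) = v*(n-1)/n
Step 3: b = 21/100 * 5/6
Step 4: b = 7/40

7/40


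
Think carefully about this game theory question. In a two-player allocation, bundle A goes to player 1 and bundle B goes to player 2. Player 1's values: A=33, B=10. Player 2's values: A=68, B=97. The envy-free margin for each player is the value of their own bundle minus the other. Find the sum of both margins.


Step 1: Player 1's margin = v1(A) - v1(B) = 33 - 10 = 23
Step 2: Player 2's margin = v2(B) - v2(A) = 97 - 68 = 29
Step 3: Total margin = 23 + 29 = 52

52


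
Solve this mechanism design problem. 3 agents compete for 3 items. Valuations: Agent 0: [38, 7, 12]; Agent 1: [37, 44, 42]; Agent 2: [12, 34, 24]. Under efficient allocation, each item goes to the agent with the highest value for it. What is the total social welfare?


Step 1: For each item, find the maximum value among all agents.
Step 2: Item 0 -> Agent 0 (value 38)
Step 3: Item 1 -> Agent 1 (value 44)
Step 4: Item 2 -> Agent 1 (value 42)
Step 5: Total welfare = 38 + 44 + 42 = 124

124


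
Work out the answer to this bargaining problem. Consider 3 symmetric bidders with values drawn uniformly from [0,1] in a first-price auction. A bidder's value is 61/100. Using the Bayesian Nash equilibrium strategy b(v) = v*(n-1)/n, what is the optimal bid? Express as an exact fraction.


Step 1: The symmetric BNE bidding function is b(v) = v * (n-1) / n
Step 2: Substitute v = 61/100 and n = 3
Step 3: b = 61/100 * 2/3
Step 4: b = 61/150

61/150


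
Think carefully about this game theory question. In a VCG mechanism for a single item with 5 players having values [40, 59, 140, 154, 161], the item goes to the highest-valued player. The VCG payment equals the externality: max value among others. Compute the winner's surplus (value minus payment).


Step 1: The winner is the agent with the highest value: agent 4 with value 161
Step 2: Values of other agents: [40, 59, 140, 154]
Step 3: VCG payment = max of others' values = 154
Step 4: Surplus = 161 - 154 = 7

7


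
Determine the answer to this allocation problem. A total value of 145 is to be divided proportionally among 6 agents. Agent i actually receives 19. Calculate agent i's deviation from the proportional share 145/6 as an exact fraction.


Step 1: Proportional share = 145/6
Step 2: Agent's actual allocation = 19
Step 3: Excess = 19 - 145/6 = -31/6

-31/6


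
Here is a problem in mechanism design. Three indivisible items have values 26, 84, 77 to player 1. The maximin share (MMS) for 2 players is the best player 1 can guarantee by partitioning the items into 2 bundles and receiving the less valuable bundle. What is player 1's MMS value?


Step 1: Item values = 26, 84, 77
Step 2: Enumerate all 2-bundle partitions and take the smaller bundle:
  Partition 1: {26} vs {84,77} -> bundles 26, 161; min = 26
  Partition 2: {84} vs {26,77} -> bundles 84, 103; min = 84
  Partition 3: {77} vs {26,84} -> bundles 77, 110; min = 77
Step 3: MMS = max(26, 84, 77) = 84

84


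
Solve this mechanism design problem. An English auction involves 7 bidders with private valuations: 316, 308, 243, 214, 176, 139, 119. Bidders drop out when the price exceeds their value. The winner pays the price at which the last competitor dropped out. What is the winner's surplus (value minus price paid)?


Step 1: Identify the highest value: 316
Step 2: Identify the second-highest value: 308
Step 3: The final price = second-highest value = 308
Step 4: Surplus = 316 - 308 = 8

8


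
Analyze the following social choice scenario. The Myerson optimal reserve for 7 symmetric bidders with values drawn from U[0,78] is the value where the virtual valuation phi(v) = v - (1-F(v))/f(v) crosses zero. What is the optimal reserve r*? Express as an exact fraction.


Step 1: For U[0,78], F(v) = v/78 and f(v) = 1/78
Step 2: phi(v) = v - (1 - v/78)/(1/78) = v - (78 - v) = 2v - 78
Step 3: Set phi(r*) = 0: 2r* - 78 = 0
Step 4: r* = 78/2 = 39 (the number of bidders n = 7 does not enter)

39


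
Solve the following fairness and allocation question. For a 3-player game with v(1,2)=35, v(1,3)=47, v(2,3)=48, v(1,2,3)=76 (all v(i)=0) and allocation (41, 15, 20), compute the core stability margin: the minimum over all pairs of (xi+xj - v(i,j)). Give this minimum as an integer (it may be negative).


Step 1: Slack for coalition (1,2): x1+x2 - v12 = 56 - 35 = 21
Step 2: Slack for coalition (1,3): x1+x3 - v13 = 61 - 47 = 14
Step 3: Slack for coalition (2,3): x2+x3 - v23 = 35 - 48 = -13
Step 4: Minimum slack = min(21, 14, -13) = -13, attained by (2,3); coalition (2,3) can block (slack < 0), so the allocation is not in the core

-13


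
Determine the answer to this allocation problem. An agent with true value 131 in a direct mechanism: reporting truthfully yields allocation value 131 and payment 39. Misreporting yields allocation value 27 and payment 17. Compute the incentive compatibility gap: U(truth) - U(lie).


Step 1: U(truth) = value - payment = 131 - 39 = 92
Step 2: U(lie) = allocation - payment = 27 - 17 = 10
Step 3: IC gap = 92 - 10 = 82

82


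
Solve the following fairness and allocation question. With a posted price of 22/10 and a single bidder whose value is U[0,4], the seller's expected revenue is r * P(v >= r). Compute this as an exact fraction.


Step 1: Posted price r = 11/5, value support [0,4]
Step 2: P(v >= r) = (4 - 11/5)/4 = 9/20
Step 3: Expected revenue = r * P(v >= r) = 11/5 * 9/20
Step 4: Revenue = 99/100

99/100


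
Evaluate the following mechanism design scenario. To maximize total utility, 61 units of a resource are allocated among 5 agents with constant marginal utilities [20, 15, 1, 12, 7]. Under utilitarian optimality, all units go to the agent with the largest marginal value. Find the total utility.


Step 1: The marginal utilities are [20, 15, 1, 12, 7]
Step 2: The highest marginal utility is 20
Step 3: All 61 units go to that agent
Step 4: Total utility = 20 * 61 = 1220

1220
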